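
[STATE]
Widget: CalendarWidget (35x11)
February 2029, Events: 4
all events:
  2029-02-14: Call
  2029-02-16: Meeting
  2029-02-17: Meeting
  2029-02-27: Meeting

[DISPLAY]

           February 2029           
Mo Tu We Th Fr Sa Su               
          1  2  3  4               
 5  6  7  8  9 10 11               
12 13 14* 15 16* 17* 18            
19 20 21 22 23 24 25               
26 27* 28                          
                                   
                                   
                                   
                                   


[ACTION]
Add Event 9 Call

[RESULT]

           February 2029           
Mo Tu We Th Fr Sa Su               
          1  2  3  4               
 5  6  7  8  9* 10 11              
12 13 14* 15 16* 17* 18            
19 20 21 22 23 24 25               
26 27* 28                          
                                   
                                   
                                   
                                   


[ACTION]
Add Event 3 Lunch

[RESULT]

           February 2029           
Mo Tu We Th Fr Sa Su               
          1  2  3*  4              
 5  6  7  8  9* 10 11              
12 13 14* 15 16* 17* 18            
19 20 21 22 23 24 25               
26 27* 28                          
                                   
                                   
                                   
                                   


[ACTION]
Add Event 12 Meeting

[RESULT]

           February 2029           
Mo Tu We Th Fr Sa Su               
          1  2  3*  4              
 5  6  7  8  9* 10 11              
12* 13 14* 15 16* 17* 18           
19 20 21 22 23 24 25               
26 27* 28                          
                                   
                                   
                                   
                                   


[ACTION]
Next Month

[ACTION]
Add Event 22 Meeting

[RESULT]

             March 2029            
Mo Tu We Th Fr Sa Su               
          1  2  3  4               
 5  6  7  8  9 10 11               
12 13 14 15 16 17 18               
19 20 21 22* 23 24 25              
26 27 28 29 30 31                  
                                   
                                   
                                   
                                   


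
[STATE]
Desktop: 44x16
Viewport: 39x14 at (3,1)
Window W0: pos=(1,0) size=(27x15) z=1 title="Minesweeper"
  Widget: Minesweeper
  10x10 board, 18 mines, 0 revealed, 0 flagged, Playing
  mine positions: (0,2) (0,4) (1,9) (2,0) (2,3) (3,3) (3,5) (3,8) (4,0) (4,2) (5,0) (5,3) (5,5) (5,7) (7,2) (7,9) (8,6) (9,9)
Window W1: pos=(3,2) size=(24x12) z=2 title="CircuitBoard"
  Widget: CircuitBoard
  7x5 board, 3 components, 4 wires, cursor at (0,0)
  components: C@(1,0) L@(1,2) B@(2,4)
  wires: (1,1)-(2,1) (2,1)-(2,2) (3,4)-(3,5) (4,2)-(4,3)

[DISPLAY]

Minesweeper             ┃              
┏━━━━━━━━━━━━━━━━━━━━━━┓┨              
┃ CircuitBoard         ┃┃              
┠──────────────────────┨┃              
┃   0 1 2 3 4 5 6      ┃┃              
┃0  [.]                ┃┃              
┃                      ┃┃              
┃1   C   ·   L         ┃┃              
┃        │             ┃┃              
┃2       · ─ ·       B ┃┃              
┃                      ┃┃              
┃3                   · ┃┃              
┗━━━━━━━━━━━━━━━━━━━━━━┛┃              
━━━━━━━━━━━━━━━━━━━━━━━━┛              


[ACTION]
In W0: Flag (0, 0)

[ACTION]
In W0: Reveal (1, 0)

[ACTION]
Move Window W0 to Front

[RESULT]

Minesweeper             ┃              
────────────────────────┨              
■■■■■■■■■               ┃              
■■■■■■■■■               ┃              
■■■■■■■■■               ┃              
■■■■■■■■■               ┃              
■■■■■■■■■               ┃              
■■■■■■■■■               ┃              
■■■■■■■■■               ┃              
■■■■■■■■■               ┃              
■■■■■■■■■               ┃              
■■■■■■■■■               ┃              
                        ┃              
━━━━━━━━━━━━━━━━━━━━━━━━┛              


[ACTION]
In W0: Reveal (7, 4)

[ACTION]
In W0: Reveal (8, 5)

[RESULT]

Minesweeper             ┃              
────────────────────────┨              
■■■■■■■■■               ┃              
■■■■■■■■■               ┃              
■■■■■■■■■               ┃              
■■■■■■■■■               ┃              
■■■■■■■■■               ┃              
■■■■■■■■■               ┃              
2■221■■■■               ┃              
1■1 1■■■■               ┃              
111 1■■■■               ┃              
    1■■■■               ┃              
                        ┃              
━━━━━━━━━━━━━━━━━━━━━━━━┛              


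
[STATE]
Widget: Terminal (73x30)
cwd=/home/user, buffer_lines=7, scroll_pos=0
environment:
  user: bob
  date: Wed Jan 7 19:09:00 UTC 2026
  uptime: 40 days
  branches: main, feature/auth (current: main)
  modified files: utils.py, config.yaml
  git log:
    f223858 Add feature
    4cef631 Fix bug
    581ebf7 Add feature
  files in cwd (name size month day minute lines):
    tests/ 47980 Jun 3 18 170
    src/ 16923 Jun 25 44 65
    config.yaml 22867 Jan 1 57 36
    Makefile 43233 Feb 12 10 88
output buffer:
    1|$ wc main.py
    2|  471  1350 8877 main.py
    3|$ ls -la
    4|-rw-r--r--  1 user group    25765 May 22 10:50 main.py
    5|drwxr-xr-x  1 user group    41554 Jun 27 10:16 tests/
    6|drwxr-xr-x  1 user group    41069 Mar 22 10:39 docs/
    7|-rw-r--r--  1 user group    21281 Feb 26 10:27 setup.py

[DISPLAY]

$ wc main.py                                                             
  471  1350 8877 main.py                                                 
$ ls -la                                                                 
-rw-r--r--  1 user group    25765 May 22 10:50 main.py                   
drwxr-xr-x  1 user group    41554 Jun 27 10:16 tests/                    
drwxr-xr-x  1 user group    41069 Mar 22 10:39 docs/                     
-rw-r--r--  1 user group    21281 Feb 26 10:27 setup.py                  
$ █                                                                      
                                                                         
                                                                         
                                                                         
                                                                         
                                                                         
                                                                         
                                                                         
                                                                         
                                                                         
                                                                         
                                                                         
                                                                         
                                                                         
                                                                         
                                                                         
                                                                         
                                                                         
                                                                         
                                                                         
                                                                         
                                                                         
                                                                         


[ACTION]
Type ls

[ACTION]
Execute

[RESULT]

$ wc main.py                                                             
  471  1350 8877 main.py                                                 
$ ls -la                                                                 
-rw-r--r--  1 user group    25765 May 22 10:50 main.py                   
drwxr-xr-x  1 user group    41554 Jun 27 10:16 tests/                    
drwxr-xr-x  1 user group    41069 Mar 22 10:39 docs/                     
-rw-r--r--  1 user group    21281 Feb 26 10:27 setup.py                  
$ ls                                                                     
tests/  src/  config.yaml  Makefile                                      
$ █                                                                      
                                                                         
                                                                         
                                                                         
                                                                         
                                                                         
                                                                         
                                                                         
                                                                         
                                                                         
                                                                         
                                                                         
                                                                         
                                                                         
                                                                         
                                                                         
                                                                         
                                                                         
                                                                         
                                                                         
                                                                         


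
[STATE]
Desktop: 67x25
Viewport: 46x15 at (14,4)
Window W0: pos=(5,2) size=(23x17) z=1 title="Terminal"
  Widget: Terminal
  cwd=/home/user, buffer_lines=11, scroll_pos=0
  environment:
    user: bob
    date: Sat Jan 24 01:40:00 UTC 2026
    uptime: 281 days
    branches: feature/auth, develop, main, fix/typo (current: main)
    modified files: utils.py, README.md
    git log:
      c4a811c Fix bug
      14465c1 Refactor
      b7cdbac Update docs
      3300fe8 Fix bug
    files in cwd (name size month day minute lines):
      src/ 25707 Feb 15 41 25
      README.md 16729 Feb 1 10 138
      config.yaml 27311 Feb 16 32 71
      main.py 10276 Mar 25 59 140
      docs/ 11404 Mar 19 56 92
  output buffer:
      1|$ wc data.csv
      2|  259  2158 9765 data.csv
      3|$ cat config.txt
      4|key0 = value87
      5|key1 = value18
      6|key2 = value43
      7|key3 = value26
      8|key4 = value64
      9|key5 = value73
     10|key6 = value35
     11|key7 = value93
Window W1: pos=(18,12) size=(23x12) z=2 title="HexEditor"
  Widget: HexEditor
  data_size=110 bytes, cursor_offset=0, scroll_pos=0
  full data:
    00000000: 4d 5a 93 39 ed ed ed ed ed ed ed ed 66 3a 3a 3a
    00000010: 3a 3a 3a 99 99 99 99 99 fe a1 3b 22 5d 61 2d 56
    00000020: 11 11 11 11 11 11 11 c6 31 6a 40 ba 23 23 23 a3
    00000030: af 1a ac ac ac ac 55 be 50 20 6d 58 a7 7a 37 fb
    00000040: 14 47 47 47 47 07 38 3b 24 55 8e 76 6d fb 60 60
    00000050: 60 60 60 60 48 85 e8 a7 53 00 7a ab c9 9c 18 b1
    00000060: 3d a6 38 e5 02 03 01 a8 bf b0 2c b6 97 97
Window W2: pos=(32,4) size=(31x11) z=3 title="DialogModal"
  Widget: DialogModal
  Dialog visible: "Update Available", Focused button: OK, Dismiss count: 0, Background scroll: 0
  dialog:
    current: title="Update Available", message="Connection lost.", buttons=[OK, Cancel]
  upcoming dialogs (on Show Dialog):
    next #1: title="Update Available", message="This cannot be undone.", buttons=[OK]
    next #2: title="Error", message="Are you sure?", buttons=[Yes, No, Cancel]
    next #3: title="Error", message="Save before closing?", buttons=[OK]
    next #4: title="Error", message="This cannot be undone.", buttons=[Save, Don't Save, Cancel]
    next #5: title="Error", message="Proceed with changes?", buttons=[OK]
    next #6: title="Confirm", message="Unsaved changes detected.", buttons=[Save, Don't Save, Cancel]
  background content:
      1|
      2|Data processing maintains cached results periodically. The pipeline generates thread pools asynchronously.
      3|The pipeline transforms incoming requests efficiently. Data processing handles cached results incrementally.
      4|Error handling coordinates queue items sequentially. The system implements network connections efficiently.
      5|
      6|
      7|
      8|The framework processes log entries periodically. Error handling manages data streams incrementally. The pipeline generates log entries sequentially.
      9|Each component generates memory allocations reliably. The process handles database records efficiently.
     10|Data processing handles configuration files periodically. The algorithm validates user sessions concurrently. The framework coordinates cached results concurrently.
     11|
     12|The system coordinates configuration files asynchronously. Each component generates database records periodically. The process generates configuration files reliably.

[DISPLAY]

─────────────┨    ┏━━━━━━━━━━━━━━━━━━━━━━━━━━━
a.csv        ┃    ┃ DialogModal               
158 9765 data┃    ┠───────────────────────────
nfig.txt     ┃    ┃                           
alue87       ┃    ┃Data┌──────────────────┐s c
alue18       ┃    ┃The │ Update Available │inc
alue43       ┃    ┃Erro│ Connection lost. │es 
alue26       ┃    ┃    │  [OK]  Cancel    │   
alue┏━━━━━━━━━━━━━┃    └──────────────────┘   
alue┃ HexEditor   ┃                           
alue┠─────────────┗━━━━━━━━━━━━━━━━━━━━━━━━━━━
alue┃00000000  4D 5a 93 39┃                   
    ┃00000010  3a 3a 3a 99┃                   
    ┃00000020  11 11 11 11┃                   
━━━━┃00000030  af 1a ac ac┃                   


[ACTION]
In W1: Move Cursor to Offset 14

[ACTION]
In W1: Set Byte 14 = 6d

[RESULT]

─────────────┨    ┏━━━━━━━━━━━━━━━━━━━━━━━━━━━
a.csv        ┃    ┃ DialogModal               
158 9765 data┃    ┠───────────────────────────
nfig.txt     ┃    ┃                           
alue87       ┃    ┃Data┌──────────────────┐s c
alue18       ┃    ┃The │ Update Available │inc
alue43       ┃    ┃Erro│ Connection lost. │es 
alue26       ┃    ┃    │  [OK]  Cancel    │   
alue┏━━━━━━━━━━━━━┃    └──────────────────┘   
alue┃ HexEditor   ┃                           
alue┠─────────────┗━━━━━━━━━━━━━━━━━━━━━━━━━━━
alue┃00000000  4d 5a 93 39┃                   
    ┃00000010  3a 3a 3a 99┃                   
    ┃00000020  11 11 11 11┃                   
━━━━┃00000030  af 1a ac ac┃                   


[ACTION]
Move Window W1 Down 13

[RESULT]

─────────────┨    ┏━━━━━━━━━━━━━━━━━━━━━━━━━━━
a.csv        ┃    ┃ DialogModal               
158 9765 data┃    ┠───────────────────────────
nfig.txt     ┃    ┃                           
alue87       ┃    ┃Data┌──────────────────┐s c
alue18       ┃    ┃The │ Update Available │inc
alue43       ┃    ┃Erro│ Connection lost. │es 
alue26       ┃    ┃    │  [OK]  Cancel    │   
alue64       ┃    ┃    └──────────────────┘   
alue┏━━━━━━━━━━━━━┃                           
alue┃ HexEditor   ┗━━━━━━━━━━━━━━━━━━━━━━━━━━━
alue┠─────────────────────┨                   
    ┃00000000  4d 5a 93 39┃                   
    ┃00000010  3a 3a 3a 99┃                   
━━━━┃00000020  11 11 11 11┃                   


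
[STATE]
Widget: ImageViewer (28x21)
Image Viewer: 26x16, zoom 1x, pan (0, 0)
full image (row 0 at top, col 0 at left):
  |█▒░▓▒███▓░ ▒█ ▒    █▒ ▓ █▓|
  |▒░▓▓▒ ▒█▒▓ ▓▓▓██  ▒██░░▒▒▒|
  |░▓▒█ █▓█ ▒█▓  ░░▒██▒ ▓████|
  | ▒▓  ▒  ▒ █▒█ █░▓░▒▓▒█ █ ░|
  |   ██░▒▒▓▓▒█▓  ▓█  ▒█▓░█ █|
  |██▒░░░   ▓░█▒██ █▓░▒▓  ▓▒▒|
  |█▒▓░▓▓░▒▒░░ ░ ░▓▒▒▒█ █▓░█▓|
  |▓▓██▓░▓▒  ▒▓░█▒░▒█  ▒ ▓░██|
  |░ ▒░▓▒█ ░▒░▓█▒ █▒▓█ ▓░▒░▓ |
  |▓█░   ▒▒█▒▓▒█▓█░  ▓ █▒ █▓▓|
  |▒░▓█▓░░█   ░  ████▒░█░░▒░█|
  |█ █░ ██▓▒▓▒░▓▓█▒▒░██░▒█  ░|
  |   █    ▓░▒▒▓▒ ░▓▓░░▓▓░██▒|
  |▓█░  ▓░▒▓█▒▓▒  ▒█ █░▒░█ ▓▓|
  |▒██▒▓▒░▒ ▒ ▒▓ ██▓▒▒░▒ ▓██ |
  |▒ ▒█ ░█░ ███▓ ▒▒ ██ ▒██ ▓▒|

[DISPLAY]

█▒░▓▒███▓░ ▒█ ▒    █▒ ▓ █▓  
▒░▓▓▒ ▒█▒▓ ▓▓▓██  ▒██░░▒▒▒  
░▓▒█ █▓█ ▒█▓  ░░▒██▒ ▓████  
 ▒▓  ▒  ▒ █▒█ █░▓░▒▓▒█ █ ░  
   ██░▒▒▓▓▒█▓  ▓█  ▒█▓░█ █  
██▒░░░   ▓░█▒██ █▓░▒▓  ▓▒▒  
█▒▓░▓▓░▒▒░░ ░ ░▓▒▒▒█ █▓░█▓  
▓▓██▓░▓▒  ▒▓░█▒░▒█  ▒ ▓░██  
░ ▒░▓▒█ ░▒░▓█▒ █▒▓█ ▓░▒░▓   
▓█░   ▒▒█▒▓▒█▓█░  ▓ █▒ █▓▓  
▒░▓█▓░░█   ░  ████▒░█░░▒░█  
█ █░ ██▓▒▓▒░▓▓█▒▒░██░▒█  ░  
   █    ▓░▒▒▓▒ ░▓▓░░▓▓░██▒  
▓█░  ▓░▒▓█▒▓▒  ▒█ █░▒░█ ▓▓  
▒██▒▓▒░▒ ▒ ▒▓ ██▓▒▒░▒ ▓██   
▒ ▒█ ░█░ ███▓ ▒▒ ██ ▒██ ▓▒  
                            
                            
                            
                            
                            


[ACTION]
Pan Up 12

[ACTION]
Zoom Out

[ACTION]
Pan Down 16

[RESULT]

                            
                            
                            
                            
                            
                            
                            
                            
                            
                            
                            
                            
                            
                            
                            
                            
                            
                            
                            
                            
                            


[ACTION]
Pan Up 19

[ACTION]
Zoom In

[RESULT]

██▒▒░░▓▓▒▒██████▓▓░░  ▒▒██  
██▒▒░░▓▓▒▒██████▓▓░░  ▒▒██  
▒▒░░▓▓▓▓▒▒  ▒▒██▒▒▓▓  ▓▓▓▓▓▓
▒▒░░▓▓▓▓▒▒  ▒▒██▒▒▓▓  ▓▓▓▓▓▓
░░▓▓▒▒██  ██▓▓██  ▒▒██▓▓    
░░▓▓▒▒██  ██▓▓██  ▒▒██▓▓    
  ▒▒▓▓    ▒▒    ▒▒  ██▒▒██  
  ▒▒▓▓    ▒▒    ▒▒  ██▒▒██  
      ████░░▒▒▒▒▓▓▓▓▒▒██▓▓  
      ████░░▒▒▒▒▓▓▓▓▒▒██▓▓  
████▒▒░░░░░░      ▓▓░░██▒▒██
████▒▒░░░░░░      ▓▓░░██▒▒██
██▒▒▓▓░░▓▓▓▓░░▒▒▒▒░░░░  ░░  
██▒▒▓▓░░▓▓▓▓░░▒▒▒▒░░░░  ░░  
▓▓▓▓████▓▓░░▓▓▒▒    ▒▒▓▓░░██
▓▓▓▓████▓▓░░▓▓▒▒    ▒▒▓▓░░██
░░  ▒▒░░▓▓▒▒██  ░░▒▒░░▓▓██▒▒
░░  ▒▒░░▓▓▒▒██  ░░▒▒░░▓▓██▒▒
▓▓██░░      ▒▒▒▒██▒▒▓▓▒▒██▓▓
▓▓██░░      ▒▒▒▒██▒▒▓▓▒▒██▓▓
▒▒░░▓▓██▓▓░░░░██      ░░    


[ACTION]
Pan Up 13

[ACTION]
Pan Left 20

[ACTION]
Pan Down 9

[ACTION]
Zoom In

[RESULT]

   ▒▒▒▓▓▓      ▒▒▒      ▒▒▒ 
   ▒▒▒▓▓▓      ▒▒▒      ▒▒▒ 
   ▒▒▒▓▓▓      ▒▒▒      ▒▒▒ 
         ██████░░░▒▒▒▒▒▒▓▓▓▓
         ██████░░░▒▒▒▒▒▒▓▓▓▓
         ██████░░░▒▒▒▒▒▒▓▓▓▓
██████▒▒▒░░░░░░░░░         ▓
██████▒▒▒░░░░░░░░░         ▓
██████▒▒▒░░░░░░░░░         ▓
███▒▒▒▓▓▓░░░▓▓▓▓▓▓░░░▒▒▒▒▒▒░
███▒▒▒▓▓▓░░░▓▓▓▓▓▓░░░▒▒▒▒▒▒░
███▒▒▒▓▓▓░░░▓▓▓▓▓▓░░░▒▒▒▒▒▒░
▓▓▓▓▓▓██████▓▓▓░░░▓▓▓▒▒▒    
▓▓▓▓▓▓██████▓▓▓░░░▓▓▓▒▒▒    
▓▓▓▓▓▓██████▓▓▓░░░▓▓▓▒▒▒    
░░░   ▒▒▒░░░▓▓▓▒▒▒███   ░░░▒
░░░   ▒▒▒░░░▓▓▓▒▒▒███   ░░░▒
░░░   ▒▒▒░░░▓▓▓▒▒▒███   ░░░▒
▓▓▓███░░░         ▒▒▒▒▒▒███▒
▓▓▓███░░░         ▒▒▒▒▒▒███▒
▓▓▓███░░░         ▒▒▒▒▒▒███▒


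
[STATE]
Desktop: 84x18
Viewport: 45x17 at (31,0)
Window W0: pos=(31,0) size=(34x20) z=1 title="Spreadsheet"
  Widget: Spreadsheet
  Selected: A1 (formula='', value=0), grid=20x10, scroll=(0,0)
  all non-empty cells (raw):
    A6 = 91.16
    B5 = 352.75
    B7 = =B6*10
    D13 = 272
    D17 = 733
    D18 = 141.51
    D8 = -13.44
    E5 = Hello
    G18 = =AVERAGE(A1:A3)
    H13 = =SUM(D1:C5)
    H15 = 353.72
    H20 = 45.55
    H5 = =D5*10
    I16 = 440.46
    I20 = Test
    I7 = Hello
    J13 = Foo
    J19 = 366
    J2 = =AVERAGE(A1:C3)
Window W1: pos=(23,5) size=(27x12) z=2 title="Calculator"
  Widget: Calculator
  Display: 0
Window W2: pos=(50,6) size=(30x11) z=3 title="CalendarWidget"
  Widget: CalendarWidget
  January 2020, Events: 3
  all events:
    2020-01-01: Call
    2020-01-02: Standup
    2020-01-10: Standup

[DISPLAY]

┏━━━━━━━━━━━━━━━━━━━━━━━━━━━━━━━━┓           
┃ Spreadsheet                    ┃           
┠────────────────────────────────┨           
┃A1:                             ┃           
┃       A       B       C       D┃           
━━━━━━━━━━━━━━━━━━┓--------------┃           
ator              ┃┏━━━━━━━━━━━━━━━━━━━━━━━━━
──────────────────┨┃ CalendarWidget          
                 0┃┠─────────────────────────
─┬───┬───┐        ┃┃        January 2020     
 │ 9 │ ÷ │        ┃┃Mo Tu We Th Fr Sa Su     
─┼───┼───┤        ┃┃       1*  2*  3  4  5   
 │ 6 │ × │        ┃┃ 6  7  8  9 10* 11 12    
─┼───┼───┤        ┃┃13 14 15 16 17 18 19     
 │ 3 │ - │        ┃┃20 21 22 23 24 25 26     
─┴───┴───┘        ┃┃27 28 29 30 31           
━━━━━━━━━━━━━━━━━━┛┗━━━━━━━━━━━━━━━━━━━━━━━━━


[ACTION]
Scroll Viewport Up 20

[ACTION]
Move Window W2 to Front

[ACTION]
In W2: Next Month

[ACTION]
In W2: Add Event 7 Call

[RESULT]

┏━━━━━━━━━━━━━━━━━━━━━━━━━━━━━━━━┓           
┃ Spreadsheet                    ┃           
┠────────────────────────────────┨           
┃A1:                             ┃           
┃       A       B       C       D┃           
━━━━━━━━━━━━━━━━━━┓--------------┃           
ator              ┃┏━━━━━━━━━━━━━━━━━━━━━━━━━
──────────────────┨┃ CalendarWidget          
                 0┃┠─────────────────────────
─┬───┬───┐        ┃┃       February 2020     
 │ 9 │ ÷ │        ┃┃Mo Tu We Th Fr Sa Su     
─┼───┼───┤        ┃┃                1  2     
 │ 6 │ × │        ┃┃ 3  4  5  6  7*  8  9    
─┼───┼───┤        ┃┃10 11 12 13 14 15 16     
 │ 3 │ - │        ┃┃17 18 19 20 21 22 23     
─┴───┴───┘        ┃┃24 25 26 27 28 29        
━━━━━━━━━━━━━━━━━━┛┗━━━━━━━━━━━━━━━━━━━━━━━━━


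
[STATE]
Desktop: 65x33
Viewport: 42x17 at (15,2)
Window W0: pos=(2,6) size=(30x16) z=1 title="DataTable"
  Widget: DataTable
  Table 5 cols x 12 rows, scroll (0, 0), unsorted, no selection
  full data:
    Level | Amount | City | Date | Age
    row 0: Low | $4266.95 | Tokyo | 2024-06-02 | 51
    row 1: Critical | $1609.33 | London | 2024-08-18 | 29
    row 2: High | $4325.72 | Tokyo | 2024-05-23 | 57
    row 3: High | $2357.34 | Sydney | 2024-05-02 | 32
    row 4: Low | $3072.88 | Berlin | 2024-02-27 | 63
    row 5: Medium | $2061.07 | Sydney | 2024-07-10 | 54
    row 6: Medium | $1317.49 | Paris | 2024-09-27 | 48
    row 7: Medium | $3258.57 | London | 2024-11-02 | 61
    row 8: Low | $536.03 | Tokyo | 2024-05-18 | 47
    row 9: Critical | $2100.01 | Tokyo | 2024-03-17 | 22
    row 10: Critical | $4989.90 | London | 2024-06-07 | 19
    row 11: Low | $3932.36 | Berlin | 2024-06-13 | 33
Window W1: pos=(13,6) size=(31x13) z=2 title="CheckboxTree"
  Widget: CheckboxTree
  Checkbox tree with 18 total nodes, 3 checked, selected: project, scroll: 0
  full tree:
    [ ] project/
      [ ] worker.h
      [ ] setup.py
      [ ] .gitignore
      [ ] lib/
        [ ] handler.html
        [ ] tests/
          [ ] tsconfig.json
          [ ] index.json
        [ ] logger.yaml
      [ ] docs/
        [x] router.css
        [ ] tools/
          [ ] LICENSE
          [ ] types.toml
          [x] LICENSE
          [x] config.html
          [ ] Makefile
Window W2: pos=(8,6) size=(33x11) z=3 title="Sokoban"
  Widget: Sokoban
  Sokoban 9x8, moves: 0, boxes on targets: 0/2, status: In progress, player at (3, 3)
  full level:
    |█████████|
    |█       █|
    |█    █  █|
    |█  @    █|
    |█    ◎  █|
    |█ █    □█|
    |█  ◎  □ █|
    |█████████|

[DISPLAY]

                                          
                                          
                                          
                                          
━━━━━━━━━━━━━━━━━━━━━━━━━┓━━┓             
an                       ┃  ┃             
─────────────────────────┨──┨             
███                      ┃  ┃             
  █                      ┃  ┃             
  █                      ┃  ┃             
  █                      ┃  ┃             
  █                      ┃  ┃             
 □█                      ┃  ┃             
□ █                      ┃  ┃             
━━━━━━━━━━━━━━━━━━━━━━━━━┛  ┃             
      [ ] index.json        ┃             
━━━━━━━━━━━━━━━━━━━━━━━━━━━━┛             


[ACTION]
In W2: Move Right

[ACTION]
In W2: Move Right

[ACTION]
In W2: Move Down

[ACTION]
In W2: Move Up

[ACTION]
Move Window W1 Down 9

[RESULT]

                                          
                                          
                                          
                                          
━━━━━━━━━━━━━━━━━━━━━━━━━┓                
an                       ┃                
─────────────────────────┨                
███                      ┃                
  █                      ┃                
  █                      ┃                
  █                      ┃                
  █                      ┃                
 □█                      ┃                
□ █                      ┃━━┓             
━━━━━━━━━━━━━━━━━━━━━━━━━┛  ┃             
────────────────────────────┨             
[-] project/                ┃             


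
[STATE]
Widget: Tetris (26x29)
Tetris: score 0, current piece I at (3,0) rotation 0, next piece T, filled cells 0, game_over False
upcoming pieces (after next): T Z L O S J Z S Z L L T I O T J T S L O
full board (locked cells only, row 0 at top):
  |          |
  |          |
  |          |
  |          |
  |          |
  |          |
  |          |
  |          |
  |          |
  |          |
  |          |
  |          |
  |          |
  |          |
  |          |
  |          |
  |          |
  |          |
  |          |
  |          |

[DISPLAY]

   ████   │Next:          
          │ ▒             
          │▒▒▒            
          │               
          │               
          │               
          │Score:         
          │0              
          │               
          │               
          │               
          │               
          │               
          │               
          │               
          │               
          │               
          │               
          │               
          │               
          │               
          │               
          │               
          │               
          │               
          │               
          │               
          │               
          │               


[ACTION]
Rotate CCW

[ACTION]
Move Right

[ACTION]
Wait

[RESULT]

          │Next:          
    █     │ ▒             
    █     │▒▒▒            
    █     │               
    █     │               
          │               
          │Score:         
          │0              
          │               
          │               
          │               
          │               
          │               
          │               
          │               
          │               
          │               
          │               
          │               
          │               
          │               
          │               
          │               
          │               
          │               
          │               
          │               
          │               
          │               


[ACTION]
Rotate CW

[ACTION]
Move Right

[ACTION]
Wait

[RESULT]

          │Next:          
          │ ▒             
     ████ │▒▒▒            
          │               
          │               
          │               
          │Score:         
          │0              
          │               
          │               
          │               
          │               
          │               
          │               
          │               
          │               
          │               
          │               
          │               
          │               
          │               
          │               
          │               
          │               
          │               
          │               
          │               
          │               
          │               


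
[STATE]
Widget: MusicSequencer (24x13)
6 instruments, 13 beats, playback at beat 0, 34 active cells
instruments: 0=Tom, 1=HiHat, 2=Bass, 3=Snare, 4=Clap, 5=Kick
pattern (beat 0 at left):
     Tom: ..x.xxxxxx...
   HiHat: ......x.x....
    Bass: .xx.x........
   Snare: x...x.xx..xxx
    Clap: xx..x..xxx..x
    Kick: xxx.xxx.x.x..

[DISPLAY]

      ▼123456789012     
   Tom··█·██████···     
 HiHat······█·█····     
  Bass·██·█········     
 Snare█···█·██··███     
  Clap██··█··███··█     
  Kick███·███·█·█··     
                        
                        
                        
                        
                        
                        


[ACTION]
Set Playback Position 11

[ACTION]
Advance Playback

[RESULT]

      012345678901▼     
   Tom··█·██████···     
 HiHat······█·█····     
  Bass·██·█········     
 Snare█···█·██··███     
  Clap██··█··███··█     
  Kick███·███·█·█··     
                        
                        
                        
                        
                        
                        


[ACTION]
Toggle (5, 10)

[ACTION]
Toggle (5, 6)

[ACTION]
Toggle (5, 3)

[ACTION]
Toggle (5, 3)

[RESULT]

      012345678901▼     
   Tom··█·██████···     
 HiHat······█·█····     
  Bass·██·█········     
 Snare█···█·██··███     
  Clap██··█··███··█     
  Kick███·██··█····     
                        
                        
                        
                        
                        
                        


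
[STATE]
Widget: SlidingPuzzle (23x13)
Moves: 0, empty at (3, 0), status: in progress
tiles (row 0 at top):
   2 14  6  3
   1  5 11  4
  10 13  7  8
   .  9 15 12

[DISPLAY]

┌────┬────┬────┬────┐  
│  2 │ 14 │  6 │  3 │  
├────┼────┼────┼────┤  
│  1 │  5 │ 11 │  4 │  
├────┼────┼────┼────┤  
│ 10 │ 13 │  7 │  8 │  
├────┼────┼────┼────┤  
│    │  9 │ 15 │ 12 │  
└────┴────┴────┴────┘  
Moves: 0               
                       
                       
                       


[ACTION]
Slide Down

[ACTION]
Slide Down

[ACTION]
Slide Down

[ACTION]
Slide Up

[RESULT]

┌────┬────┬────┬────┐  
│  2 │ 14 │  6 │  3 │  
├────┼────┼────┼────┤  
│    │  5 │ 11 │  4 │  
├────┼────┼────┼────┤  
│  1 │ 13 │  7 │  8 │  
├────┼────┼────┼────┤  
│ 10 │  9 │ 15 │ 12 │  
└────┴────┴────┴────┘  
Moves: 4               
                       
                       
                       


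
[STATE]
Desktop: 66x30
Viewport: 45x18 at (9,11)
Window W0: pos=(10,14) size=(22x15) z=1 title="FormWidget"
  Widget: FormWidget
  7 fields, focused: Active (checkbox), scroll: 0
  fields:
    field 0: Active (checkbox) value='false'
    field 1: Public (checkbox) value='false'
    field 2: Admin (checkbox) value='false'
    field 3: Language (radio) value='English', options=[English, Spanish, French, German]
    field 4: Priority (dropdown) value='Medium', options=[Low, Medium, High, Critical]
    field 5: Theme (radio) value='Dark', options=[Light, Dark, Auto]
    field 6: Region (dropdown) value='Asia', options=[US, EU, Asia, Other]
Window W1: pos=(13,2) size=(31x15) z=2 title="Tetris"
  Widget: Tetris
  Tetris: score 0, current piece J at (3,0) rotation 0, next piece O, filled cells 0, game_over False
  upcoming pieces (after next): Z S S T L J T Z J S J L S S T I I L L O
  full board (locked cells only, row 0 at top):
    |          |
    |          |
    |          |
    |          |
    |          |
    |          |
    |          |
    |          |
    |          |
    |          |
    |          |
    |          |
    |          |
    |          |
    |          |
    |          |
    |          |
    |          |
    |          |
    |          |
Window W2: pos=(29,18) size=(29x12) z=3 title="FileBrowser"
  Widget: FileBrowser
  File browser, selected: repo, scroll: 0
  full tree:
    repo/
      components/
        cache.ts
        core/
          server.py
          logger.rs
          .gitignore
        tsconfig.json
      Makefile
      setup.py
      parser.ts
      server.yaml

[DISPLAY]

    ┃          │Score:            ┃          
    ┃          │0                 ┃          
    ┃          │                  ┃          
 ┏━━┃          │                  ┃          
 ┃ F┃          │                  ┃          
 ┠──┗━━━━━━━━━━━━━━━━━━━━━━━━━━━━━┛          
 ┃> Active:     [ ]   ┃                      
 ┃  Public:     [ ] ┏━━━━━━━━━━━━━━━━━━━━━━━━
 ┃  Admin:      [ ] ┃ FileBrowser            
 ┃  Language:   (●) ┠────────────────────────
 ┃  Priority:   [Med┃> [-] repo/             
 ┃  Theme:      ( ) ┃    [+] components/     
 ┃  Region:     [Asi┃    Makefile            
 ┃                  ┃    setup.py            
 ┃                  ┃    parser.ts           
 ┃                  ┃    server.yaml         
 ┃                  ┃                        
 ┗━━━━━━━━━━━━━━━━━━┃                        


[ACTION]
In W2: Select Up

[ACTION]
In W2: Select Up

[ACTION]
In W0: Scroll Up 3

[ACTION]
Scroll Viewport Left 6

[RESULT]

          ┃          │Score:            ┃    
          ┃          │0                 ┃    
          ┃          │                  ┃    
       ┏━━┃          │                  ┃    
       ┃ F┃          │                  ┃    
       ┠──┗━━━━━━━━━━━━━━━━━━━━━━━━━━━━━┛    
       ┃> Active:     [ ]   ┃                
       ┃  Public:     [ ] ┏━━━━━━━━━━━━━━━━━━
       ┃  Admin:      [ ] ┃ FileBrowser      
       ┃  Language:   (●) ┠──────────────────
       ┃  Priority:   [Med┃> [-] repo/       
       ┃  Theme:      ( ) ┃    [+] components
       ┃  Region:     [Asi┃    Makefile      
       ┃                  ┃    setup.py      
       ┃                  ┃    parser.ts     
       ┃                  ┃    server.yaml   
       ┃                  ┃                  
       ┗━━━━━━━━━━━━━━━━━━┃                  
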